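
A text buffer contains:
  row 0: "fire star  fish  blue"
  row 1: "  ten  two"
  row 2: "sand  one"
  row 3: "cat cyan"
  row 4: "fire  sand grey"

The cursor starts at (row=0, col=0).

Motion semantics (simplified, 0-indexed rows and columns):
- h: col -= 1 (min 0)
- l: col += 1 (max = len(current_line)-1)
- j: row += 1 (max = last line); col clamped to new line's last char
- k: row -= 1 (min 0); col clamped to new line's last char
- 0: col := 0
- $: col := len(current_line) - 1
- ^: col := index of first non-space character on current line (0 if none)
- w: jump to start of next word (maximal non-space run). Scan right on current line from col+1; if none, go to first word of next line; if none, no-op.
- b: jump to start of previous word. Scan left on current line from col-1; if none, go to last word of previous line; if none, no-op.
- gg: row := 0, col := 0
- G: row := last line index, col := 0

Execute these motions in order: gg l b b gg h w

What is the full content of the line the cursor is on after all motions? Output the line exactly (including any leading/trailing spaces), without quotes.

Answer: fire star  fish  blue

Derivation:
After 1 (gg): row=0 col=0 char='f'
After 2 (l): row=0 col=1 char='i'
After 3 (b): row=0 col=0 char='f'
After 4 (b): row=0 col=0 char='f'
After 5 (gg): row=0 col=0 char='f'
After 6 (h): row=0 col=0 char='f'
After 7 (w): row=0 col=5 char='s'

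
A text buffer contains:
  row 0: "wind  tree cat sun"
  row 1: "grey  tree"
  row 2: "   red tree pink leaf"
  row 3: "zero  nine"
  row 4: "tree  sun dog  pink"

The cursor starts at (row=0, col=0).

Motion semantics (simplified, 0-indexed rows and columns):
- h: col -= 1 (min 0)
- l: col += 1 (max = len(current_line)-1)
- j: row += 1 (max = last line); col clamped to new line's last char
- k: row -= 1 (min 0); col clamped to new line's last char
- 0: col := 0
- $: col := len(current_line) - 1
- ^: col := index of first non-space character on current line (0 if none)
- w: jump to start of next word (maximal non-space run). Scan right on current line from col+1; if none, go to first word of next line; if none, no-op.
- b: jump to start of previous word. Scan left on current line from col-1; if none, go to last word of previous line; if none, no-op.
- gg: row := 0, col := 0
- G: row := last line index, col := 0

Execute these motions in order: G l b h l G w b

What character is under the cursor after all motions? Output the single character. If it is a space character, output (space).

After 1 (G): row=4 col=0 char='t'
After 2 (l): row=4 col=1 char='r'
After 3 (b): row=4 col=0 char='t'
After 4 (h): row=4 col=0 char='t'
After 5 (l): row=4 col=1 char='r'
After 6 (G): row=4 col=0 char='t'
After 7 (w): row=4 col=6 char='s'
After 8 (b): row=4 col=0 char='t'

Answer: t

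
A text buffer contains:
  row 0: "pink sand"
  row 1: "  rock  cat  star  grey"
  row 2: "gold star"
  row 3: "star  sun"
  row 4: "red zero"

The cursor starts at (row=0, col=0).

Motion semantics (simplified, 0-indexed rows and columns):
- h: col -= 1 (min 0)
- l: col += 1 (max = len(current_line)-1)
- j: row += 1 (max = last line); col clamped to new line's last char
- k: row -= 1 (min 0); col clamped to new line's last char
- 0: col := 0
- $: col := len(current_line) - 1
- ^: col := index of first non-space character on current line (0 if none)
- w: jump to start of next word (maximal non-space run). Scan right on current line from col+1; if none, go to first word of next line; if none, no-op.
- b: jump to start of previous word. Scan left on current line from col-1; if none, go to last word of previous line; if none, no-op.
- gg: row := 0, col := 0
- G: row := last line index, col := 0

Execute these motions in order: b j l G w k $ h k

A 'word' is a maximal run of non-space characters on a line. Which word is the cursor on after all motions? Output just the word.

After 1 (b): row=0 col=0 char='p'
After 2 (j): row=1 col=0 char='_'
After 3 (l): row=1 col=1 char='_'
After 4 (G): row=4 col=0 char='r'
After 5 (w): row=4 col=4 char='z'
After 6 (k): row=3 col=4 char='_'
After 7 ($): row=3 col=8 char='n'
After 8 (h): row=3 col=7 char='u'
After 9 (k): row=2 col=7 char='a'

Answer: star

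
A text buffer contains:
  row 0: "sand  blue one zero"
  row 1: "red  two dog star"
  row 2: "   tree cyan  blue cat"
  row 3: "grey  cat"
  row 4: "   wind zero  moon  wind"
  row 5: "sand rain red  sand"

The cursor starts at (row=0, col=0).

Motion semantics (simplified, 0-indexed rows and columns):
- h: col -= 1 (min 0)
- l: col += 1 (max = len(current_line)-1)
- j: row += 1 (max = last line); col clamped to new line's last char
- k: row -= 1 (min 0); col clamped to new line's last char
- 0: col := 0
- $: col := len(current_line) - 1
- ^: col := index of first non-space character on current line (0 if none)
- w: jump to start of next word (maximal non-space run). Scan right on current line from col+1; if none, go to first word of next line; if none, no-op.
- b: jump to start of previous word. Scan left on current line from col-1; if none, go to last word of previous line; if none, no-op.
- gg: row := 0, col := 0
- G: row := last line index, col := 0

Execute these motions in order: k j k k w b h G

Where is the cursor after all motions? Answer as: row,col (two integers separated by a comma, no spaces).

Answer: 5,0

Derivation:
After 1 (k): row=0 col=0 char='s'
After 2 (j): row=1 col=0 char='r'
After 3 (k): row=0 col=0 char='s'
After 4 (k): row=0 col=0 char='s'
After 5 (w): row=0 col=6 char='b'
After 6 (b): row=0 col=0 char='s'
After 7 (h): row=0 col=0 char='s'
After 8 (G): row=5 col=0 char='s'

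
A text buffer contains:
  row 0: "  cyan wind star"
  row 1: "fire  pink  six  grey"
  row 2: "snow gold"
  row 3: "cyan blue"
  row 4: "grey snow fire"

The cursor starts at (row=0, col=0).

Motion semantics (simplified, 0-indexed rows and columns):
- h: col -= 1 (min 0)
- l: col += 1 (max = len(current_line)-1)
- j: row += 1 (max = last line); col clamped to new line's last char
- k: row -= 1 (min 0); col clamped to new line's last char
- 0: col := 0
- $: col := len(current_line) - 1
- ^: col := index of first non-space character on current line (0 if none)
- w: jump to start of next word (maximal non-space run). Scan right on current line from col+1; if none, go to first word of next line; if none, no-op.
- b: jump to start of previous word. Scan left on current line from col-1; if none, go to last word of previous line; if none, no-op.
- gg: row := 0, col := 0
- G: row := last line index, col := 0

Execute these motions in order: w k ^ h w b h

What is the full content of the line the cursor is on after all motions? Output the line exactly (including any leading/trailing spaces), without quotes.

Answer:   cyan wind star

Derivation:
After 1 (w): row=0 col=2 char='c'
After 2 (k): row=0 col=2 char='c'
After 3 (^): row=0 col=2 char='c'
After 4 (h): row=0 col=1 char='_'
After 5 (w): row=0 col=2 char='c'
After 6 (b): row=0 col=2 char='c'
After 7 (h): row=0 col=1 char='_'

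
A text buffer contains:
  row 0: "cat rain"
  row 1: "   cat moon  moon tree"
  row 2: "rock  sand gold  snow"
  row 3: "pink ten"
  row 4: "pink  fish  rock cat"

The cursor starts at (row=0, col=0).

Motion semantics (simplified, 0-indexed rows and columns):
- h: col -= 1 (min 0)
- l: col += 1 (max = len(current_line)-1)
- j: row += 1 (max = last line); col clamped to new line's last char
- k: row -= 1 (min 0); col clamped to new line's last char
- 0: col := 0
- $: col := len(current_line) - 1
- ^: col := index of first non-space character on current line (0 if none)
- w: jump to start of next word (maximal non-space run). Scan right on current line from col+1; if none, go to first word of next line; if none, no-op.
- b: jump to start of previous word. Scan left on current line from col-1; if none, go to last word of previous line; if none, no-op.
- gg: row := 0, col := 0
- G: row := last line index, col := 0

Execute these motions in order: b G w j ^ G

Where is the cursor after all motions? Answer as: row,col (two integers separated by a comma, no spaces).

After 1 (b): row=0 col=0 char='c'
After 2 (G): row=4 col=0 char='p'
After 3 (w): row=4 col=6 char='f'
After 4 (j): row=4 col=6 char='f'
After 5 (^): row=4 col=0 char='p'
After 6 (G): row=4 col=0 char='p'

Answer: 4,0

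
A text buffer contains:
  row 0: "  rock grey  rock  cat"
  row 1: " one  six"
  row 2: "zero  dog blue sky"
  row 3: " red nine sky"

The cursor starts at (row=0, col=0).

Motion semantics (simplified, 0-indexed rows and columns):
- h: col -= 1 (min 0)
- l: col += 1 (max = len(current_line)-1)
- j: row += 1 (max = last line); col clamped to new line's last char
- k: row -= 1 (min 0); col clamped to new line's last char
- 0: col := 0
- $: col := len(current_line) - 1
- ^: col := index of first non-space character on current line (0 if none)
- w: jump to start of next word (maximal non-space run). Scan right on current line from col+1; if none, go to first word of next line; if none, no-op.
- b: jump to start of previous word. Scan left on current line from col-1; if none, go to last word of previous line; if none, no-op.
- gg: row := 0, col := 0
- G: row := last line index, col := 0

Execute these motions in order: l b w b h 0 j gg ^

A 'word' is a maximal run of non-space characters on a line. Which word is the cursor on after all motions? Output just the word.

Answer: rock

Derivation:
After 1 (l): row=0 col=1 char='_'
After 2 (b): row=0 col=1 char='_'
After 3 (w): row=0 col=2 char='r'
After 4 (b): row=0 col=2 char='r'
After 5 (h): row=0 col=1 char='_'
After 6 (0): row=0 col=0 char='_'
After 7 (j): row=1 col=0 char='_'
After 8 (gg): row=0 col=0 char='_'
After 9 (^): row=0 col=2 char='r'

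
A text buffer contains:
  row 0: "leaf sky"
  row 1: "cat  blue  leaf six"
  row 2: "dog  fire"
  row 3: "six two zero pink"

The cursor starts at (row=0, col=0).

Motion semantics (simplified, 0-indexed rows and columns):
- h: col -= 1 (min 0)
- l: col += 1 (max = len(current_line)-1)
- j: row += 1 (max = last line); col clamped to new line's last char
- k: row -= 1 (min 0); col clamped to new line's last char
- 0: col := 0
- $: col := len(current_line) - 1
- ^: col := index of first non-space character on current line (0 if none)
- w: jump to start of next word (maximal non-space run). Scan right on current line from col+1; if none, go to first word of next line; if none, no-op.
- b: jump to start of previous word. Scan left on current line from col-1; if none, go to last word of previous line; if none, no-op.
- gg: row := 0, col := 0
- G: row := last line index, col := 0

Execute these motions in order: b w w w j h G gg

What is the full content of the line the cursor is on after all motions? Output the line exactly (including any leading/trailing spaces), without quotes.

After 1 (b): row=0 col=0 char='l'
After 2 (w): row=0 col=5 char='s'
After 3 (w): row=1 col=0 char='c'
After 4 (w): row=1 col=5 char='b'
After 5 (j): row=2 col=5 char='f'
After 6 (h): row=2 col=4 char='_'
After 7 (G): row=3 col=0 char='s'
After 8 (gg): row=0 col=0 char='l'

Answer: leaf sky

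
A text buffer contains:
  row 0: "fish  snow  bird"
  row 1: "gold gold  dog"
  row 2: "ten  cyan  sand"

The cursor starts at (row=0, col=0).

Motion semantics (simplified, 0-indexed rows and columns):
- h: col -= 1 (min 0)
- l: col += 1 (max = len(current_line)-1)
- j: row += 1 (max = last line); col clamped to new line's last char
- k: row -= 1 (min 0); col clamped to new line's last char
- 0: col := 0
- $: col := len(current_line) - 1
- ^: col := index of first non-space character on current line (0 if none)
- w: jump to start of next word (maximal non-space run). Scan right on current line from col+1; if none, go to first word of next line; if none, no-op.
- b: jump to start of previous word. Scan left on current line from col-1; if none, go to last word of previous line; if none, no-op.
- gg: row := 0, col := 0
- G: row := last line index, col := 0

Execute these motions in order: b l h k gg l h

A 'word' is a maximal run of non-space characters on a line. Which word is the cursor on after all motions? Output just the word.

After 1 (b): row=0 col=0 char='f'
After 2 (l): row=0 col=1 char='i'
After 3 (h): row=0 col=0 char='f'
After 4 (k): row=0 col=0 char='f'
After 5 (gg): row=0 col=0 char='f'
After 6 (l): row=0 col=1 char='i'
After 7 (h): row=0 col=0 char='f'

Answer: fish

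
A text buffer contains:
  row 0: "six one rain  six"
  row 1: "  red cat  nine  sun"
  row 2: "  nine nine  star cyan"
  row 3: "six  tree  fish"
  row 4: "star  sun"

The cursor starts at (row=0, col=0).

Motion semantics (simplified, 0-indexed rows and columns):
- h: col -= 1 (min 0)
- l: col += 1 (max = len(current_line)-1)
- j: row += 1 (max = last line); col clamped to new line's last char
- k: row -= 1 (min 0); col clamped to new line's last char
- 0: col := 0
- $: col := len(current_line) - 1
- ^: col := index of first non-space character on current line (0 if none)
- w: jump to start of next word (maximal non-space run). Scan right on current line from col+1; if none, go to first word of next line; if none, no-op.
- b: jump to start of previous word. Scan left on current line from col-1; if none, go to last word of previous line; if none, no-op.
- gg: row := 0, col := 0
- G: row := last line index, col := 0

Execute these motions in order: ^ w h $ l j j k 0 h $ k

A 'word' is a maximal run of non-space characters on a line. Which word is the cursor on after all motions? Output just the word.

Answer: six

Derivation:
After 1 (^): row=0 col=0 char='s'
After 2 (w): row=0 col=4 char='o'
After 3 (h): row=0 col=3 char='_'
After 4 ($): row=0 col=16 char='x'
After 5 (l): row=0 col=16 char='x'
After 6 (j): row=1 col=16 char='_'
After 7 (j): row=2 col=16 char='r'
After 8 (k): row=1 col=16 char='_'
After 9 (0): row=1 col=0 char='_'
After 10 (h): row=1 col=0 char='_'
After 11 ($): row=1 col=19 char='n'
After 12 (k): row=0 col=16 char='x'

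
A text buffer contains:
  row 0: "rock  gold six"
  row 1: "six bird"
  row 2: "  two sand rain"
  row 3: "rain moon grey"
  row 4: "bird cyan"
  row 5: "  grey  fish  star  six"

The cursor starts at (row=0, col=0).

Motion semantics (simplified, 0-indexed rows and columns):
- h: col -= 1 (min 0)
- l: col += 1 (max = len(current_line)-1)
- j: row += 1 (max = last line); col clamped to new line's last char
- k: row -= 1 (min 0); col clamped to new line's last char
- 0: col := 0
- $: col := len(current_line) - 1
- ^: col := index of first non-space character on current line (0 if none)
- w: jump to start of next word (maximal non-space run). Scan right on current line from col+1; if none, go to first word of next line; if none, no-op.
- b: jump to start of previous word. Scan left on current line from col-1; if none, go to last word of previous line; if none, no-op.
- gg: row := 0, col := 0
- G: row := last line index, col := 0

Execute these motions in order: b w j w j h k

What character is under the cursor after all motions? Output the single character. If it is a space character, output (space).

After 1 (b): row=0 col=0 char='r'
After 2 (w): row=0 col=6 char='g'
After 3 (j): row=1 col=6 char='r'
After 4 (w): row=2 col=2 char='t'
After 5 (j): row=3 col=2 char='i'
After 6 (h): row=3 col=1 char='a'
After 7 (k): row=2 col=1 char='_'

Answer: (space)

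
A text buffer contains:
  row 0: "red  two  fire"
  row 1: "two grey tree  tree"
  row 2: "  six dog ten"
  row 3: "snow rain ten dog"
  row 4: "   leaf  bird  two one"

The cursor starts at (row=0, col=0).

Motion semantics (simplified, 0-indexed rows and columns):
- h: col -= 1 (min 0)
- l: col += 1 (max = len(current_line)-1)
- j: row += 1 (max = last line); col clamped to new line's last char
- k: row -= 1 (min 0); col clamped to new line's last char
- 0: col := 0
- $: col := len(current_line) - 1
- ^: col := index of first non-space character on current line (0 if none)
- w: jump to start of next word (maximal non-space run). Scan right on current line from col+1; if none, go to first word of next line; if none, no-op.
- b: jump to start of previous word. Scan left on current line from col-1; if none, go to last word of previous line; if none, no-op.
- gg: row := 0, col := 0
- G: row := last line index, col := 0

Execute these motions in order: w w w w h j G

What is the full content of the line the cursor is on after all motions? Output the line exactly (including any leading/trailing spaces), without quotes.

Answer:    leaf  bird  two one

Derivation:
After 1 (w): row=0 col=5 char='t'
After 2 (w): row=0 col=10 char='f'
After 3 (w): row=1 col=0 char='t'
After 4 (w): row=1 col=4 char='g'
After 5 (h): row=1 col=3 char='_'
After 6 (j): row=2 col=3 char='i'
After 7 (G): row=4 col=0 char='_'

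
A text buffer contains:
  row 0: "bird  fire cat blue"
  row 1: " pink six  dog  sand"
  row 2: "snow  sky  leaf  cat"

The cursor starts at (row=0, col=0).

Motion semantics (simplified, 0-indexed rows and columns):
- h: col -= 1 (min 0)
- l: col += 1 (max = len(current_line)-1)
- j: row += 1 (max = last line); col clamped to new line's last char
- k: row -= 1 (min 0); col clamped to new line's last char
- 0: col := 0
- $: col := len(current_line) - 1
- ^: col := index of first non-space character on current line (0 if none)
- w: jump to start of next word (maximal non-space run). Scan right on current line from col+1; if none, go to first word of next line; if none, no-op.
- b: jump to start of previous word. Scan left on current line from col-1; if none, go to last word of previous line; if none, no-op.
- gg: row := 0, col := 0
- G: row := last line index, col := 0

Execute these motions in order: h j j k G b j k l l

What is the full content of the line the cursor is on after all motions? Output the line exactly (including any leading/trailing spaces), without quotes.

After 1 (h): row=0 col=0 char='b'
After 2 (j): row=1 col=0 char='_'
After 3 (j): row=2 col=0 char='s'
After 4 (k): row=1 col=0 char='_'
After 5 (G): row=2 col=0 char='s'
After 6 (b): row=1 col=16 char='s'
After 7 (j): row=2 col=16 char='_'
After 8 (k): row=1 col=16 char='s'
After 9 (l): row=1 col=17 char='a'
After 10 (l): row=1 col=18 char='n'

Answer:  pink six  dog  sand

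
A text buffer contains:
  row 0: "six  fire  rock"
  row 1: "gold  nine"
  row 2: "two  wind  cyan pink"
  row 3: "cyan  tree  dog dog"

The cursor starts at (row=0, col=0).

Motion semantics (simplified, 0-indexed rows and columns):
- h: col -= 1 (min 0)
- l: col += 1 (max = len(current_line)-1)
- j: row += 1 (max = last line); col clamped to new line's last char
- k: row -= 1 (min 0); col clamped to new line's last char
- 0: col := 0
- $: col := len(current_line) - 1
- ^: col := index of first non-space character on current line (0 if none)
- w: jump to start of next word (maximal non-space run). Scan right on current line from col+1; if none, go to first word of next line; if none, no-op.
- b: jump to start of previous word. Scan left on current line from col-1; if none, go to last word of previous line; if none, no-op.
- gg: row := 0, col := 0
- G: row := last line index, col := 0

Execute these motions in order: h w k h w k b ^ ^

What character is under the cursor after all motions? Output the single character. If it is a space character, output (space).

After 1 (h): row=0 col=0 char='s'
After 2 (w): row=0 col=5 char='f'
After 3 (k): row=0 col=5 char='f'
After 4 (h): row=0 col=4 char='_'
After 5 (w): row=0 col=5 char='f'
After 6 (k): row=0 col=5 char='f'
After 7 (b): row=0 col=0 char='s'
After 8 (^): row=0 col=0 char='s'
After 9 (^): row=0 col=0 char='s'

Answer: s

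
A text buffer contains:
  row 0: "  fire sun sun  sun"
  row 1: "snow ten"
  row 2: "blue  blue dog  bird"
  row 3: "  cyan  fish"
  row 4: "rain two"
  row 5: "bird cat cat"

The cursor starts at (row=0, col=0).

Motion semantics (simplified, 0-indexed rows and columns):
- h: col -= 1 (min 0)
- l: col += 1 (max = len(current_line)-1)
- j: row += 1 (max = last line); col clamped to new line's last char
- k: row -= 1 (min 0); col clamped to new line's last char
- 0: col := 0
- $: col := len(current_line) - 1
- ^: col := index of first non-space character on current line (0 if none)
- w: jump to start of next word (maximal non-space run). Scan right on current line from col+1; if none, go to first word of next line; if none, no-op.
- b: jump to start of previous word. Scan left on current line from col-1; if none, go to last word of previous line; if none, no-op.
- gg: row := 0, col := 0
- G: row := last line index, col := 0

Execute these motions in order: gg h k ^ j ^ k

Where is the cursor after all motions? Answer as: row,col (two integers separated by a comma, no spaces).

Answer: 0,0

Derivation:
After 1 (gg): row=0 col=0 char='_'
After 2 (h): row=0 col=0 char='_'
After 3 (k): row=0 col=0 char='_'
After 4 (^): row=0 col=2 char='f'
After 5 (j): row=1 col=2 char='o'
After 6 (^): row=1 col=0 char='s'
After 7 (k): row=0 col=0 char='_'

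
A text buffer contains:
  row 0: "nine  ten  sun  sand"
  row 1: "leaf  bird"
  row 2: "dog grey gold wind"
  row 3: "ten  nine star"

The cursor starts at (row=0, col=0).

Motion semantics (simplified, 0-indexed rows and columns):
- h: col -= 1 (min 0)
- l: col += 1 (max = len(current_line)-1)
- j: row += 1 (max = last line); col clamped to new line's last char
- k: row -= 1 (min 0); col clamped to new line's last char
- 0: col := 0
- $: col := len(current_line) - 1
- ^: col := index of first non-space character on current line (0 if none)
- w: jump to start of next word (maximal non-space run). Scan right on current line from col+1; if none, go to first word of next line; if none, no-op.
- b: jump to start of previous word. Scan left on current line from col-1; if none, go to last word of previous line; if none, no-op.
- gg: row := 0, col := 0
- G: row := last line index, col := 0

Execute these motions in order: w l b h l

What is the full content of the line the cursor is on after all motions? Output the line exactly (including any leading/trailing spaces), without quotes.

Answer: nine  ten  sun  sand

Derivation:
After 1 (w): row=0 col=6 char='t'
After 2 (l): row=0 col=7 char='e'
After 3 (b): row=0 col=6 char='t'
After 4 (h): row=0 col=5 char='_'
After 5 (l): row=0 col=6 char='t'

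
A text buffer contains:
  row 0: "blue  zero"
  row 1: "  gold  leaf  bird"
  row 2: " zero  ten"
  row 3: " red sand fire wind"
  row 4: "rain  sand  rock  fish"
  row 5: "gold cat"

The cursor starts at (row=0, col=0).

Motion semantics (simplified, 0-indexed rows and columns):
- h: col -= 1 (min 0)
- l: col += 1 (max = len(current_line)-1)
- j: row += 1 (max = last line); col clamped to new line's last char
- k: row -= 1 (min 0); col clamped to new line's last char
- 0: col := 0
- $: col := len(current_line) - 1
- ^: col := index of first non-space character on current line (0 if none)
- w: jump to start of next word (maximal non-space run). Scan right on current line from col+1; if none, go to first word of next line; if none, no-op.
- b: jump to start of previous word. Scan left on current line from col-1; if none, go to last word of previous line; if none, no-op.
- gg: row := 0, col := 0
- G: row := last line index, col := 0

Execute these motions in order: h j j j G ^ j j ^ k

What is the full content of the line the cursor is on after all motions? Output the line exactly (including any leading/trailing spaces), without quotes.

Answer: rain  sand  rock  fish

Derivation:
After 1 (h): row=0 col=0 char='b'
After 2 (j): row=1 col=0 char='_'
After 3 (j): row=2 col=0 char='_'
After 4 (j): row=3 col=0 char='_'
After 5 (G): row=5 col=0 char='g'
After 6 (^): row=5 col=0 char='g'
After 7 (j): row=5 col=0 char='g'
After 8 (j): row=5 col=0 char='g'
After 9 (^): row=5 col=0 char='g'
After 10 (k): row=4 col=0 char='r'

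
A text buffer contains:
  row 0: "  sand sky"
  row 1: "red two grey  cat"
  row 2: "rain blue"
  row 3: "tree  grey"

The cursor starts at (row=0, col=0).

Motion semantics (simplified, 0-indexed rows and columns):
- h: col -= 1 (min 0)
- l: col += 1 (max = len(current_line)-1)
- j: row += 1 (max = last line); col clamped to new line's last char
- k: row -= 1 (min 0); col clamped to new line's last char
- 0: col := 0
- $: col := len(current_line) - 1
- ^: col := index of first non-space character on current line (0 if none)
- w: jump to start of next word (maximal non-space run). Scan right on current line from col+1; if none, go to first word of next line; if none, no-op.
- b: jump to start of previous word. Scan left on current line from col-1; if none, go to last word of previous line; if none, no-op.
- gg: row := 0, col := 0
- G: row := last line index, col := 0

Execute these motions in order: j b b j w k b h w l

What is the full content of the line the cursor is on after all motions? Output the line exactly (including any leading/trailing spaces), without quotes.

Answer:   sand sky

Derivation:
After 1 (j): row=1 col=0 char='r'
After 2 (b): row=0 col=7 char='s'
After 3 (b): row=0 col=2 char='s'
After 4 (j): row=1 col=2 char='d'
After 5 (w): row=1 col=4 char='t'
After 6 (k): row=0 col=4 char='n'
After 7 (b): row=0 col=2 char='s'
After 8 (h): row=0 col=1 char='_'
After 9 (w): row=0 col=2 char='s'
After 10 (l): row=0 col=3 char='a'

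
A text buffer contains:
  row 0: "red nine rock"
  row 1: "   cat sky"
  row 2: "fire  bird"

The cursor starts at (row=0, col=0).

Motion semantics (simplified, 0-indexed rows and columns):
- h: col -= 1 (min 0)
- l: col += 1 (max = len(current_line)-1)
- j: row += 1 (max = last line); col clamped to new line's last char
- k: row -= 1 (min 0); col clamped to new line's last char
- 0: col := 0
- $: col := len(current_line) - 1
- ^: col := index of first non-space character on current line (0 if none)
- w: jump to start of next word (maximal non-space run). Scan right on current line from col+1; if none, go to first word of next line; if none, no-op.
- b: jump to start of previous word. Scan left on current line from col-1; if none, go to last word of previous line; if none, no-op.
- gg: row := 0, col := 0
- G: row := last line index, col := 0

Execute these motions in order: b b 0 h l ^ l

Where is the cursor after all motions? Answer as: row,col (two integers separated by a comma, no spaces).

After 1 (b): row=0 col=0 char='r'
After 2 (b): row=0 col=0 char='r'
After 3 (0): row=0 col=0 char='r'
After 4 (h): row=0 col=0 char='r'
After 5 (l): row=0 col=1 char='e'
After 6 (^): row=0 col=0 char='r'
After 7 (l): row=0 col=1 char='e'

Answer: 0,1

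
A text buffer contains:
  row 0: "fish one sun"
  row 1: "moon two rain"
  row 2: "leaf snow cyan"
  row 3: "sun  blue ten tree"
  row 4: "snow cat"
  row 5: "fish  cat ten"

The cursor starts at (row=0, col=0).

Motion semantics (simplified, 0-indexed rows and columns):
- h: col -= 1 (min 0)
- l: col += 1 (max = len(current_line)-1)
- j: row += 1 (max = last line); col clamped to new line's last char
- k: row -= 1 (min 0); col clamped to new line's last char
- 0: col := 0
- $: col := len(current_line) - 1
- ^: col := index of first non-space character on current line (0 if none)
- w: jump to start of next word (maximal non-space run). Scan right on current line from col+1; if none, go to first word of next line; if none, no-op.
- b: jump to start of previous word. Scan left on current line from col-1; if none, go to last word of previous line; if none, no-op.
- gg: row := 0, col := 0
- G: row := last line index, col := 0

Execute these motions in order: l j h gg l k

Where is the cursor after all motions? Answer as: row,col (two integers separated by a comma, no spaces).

Answer: 0,1

Derivation:
After 1 (l): row=0 col=1 char='i'
After 2 (j): row=1 col=1 char='o'
After 3 (h): row=1 col=0 char='m'
After 4 (gg): row=0 col=0 char='f'
After 5 (l): row=0 col=1 char='i'
After 6 (k): row=0 col=1 char='i'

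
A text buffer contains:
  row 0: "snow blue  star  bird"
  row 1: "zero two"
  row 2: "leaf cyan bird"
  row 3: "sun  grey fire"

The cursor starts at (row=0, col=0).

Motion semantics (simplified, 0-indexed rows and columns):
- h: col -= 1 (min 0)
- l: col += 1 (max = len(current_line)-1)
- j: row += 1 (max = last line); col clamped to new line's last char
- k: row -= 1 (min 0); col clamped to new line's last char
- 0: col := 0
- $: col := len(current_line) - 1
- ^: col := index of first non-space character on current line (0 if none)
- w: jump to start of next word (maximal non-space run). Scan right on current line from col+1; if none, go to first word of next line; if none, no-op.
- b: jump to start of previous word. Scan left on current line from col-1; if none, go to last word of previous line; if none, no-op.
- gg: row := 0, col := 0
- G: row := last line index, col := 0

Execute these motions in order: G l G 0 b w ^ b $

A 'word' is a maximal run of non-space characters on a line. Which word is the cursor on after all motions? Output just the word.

After 1 (G): row=3 col=0 char='s'
After 2 (l): row=3 col=1 char='u'
After 3 (G): row=3 col=0 char='s'
After 4 (0): row=3 col=0 char='s'
After 5 (b): row=2 col=10 char='b'
After 6 (w): row=3 col=0 char='s'
After 7 (^): row=3 col=0 char='s'
After 8 (b): row=2 col=10 char='b'
After 9 ($): row=2 col=13 char='d'

Answer: bird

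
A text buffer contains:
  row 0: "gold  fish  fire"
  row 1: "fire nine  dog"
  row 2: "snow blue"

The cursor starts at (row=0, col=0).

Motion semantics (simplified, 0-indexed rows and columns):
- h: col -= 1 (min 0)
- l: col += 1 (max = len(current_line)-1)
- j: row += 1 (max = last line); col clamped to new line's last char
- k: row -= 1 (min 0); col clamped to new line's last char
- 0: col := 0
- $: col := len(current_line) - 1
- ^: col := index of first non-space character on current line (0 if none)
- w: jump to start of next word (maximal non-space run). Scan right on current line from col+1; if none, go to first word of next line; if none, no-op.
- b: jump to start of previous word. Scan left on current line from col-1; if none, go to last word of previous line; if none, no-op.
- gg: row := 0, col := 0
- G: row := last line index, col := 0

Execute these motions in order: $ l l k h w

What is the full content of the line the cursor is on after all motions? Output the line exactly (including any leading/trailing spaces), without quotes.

Answer: fire nine  dog

Derivation:
After 1 ($): row=0 col=15 char='e'
After 2 (l): row=0 col=15 char='e'
After 3 (l): row=0 col=15 char='e'
After 4 (k): row=0 col=15 char='e'
After 5 (h): row=0 col=14 char='r'
After 6 (w): row=1 col=0 char='f'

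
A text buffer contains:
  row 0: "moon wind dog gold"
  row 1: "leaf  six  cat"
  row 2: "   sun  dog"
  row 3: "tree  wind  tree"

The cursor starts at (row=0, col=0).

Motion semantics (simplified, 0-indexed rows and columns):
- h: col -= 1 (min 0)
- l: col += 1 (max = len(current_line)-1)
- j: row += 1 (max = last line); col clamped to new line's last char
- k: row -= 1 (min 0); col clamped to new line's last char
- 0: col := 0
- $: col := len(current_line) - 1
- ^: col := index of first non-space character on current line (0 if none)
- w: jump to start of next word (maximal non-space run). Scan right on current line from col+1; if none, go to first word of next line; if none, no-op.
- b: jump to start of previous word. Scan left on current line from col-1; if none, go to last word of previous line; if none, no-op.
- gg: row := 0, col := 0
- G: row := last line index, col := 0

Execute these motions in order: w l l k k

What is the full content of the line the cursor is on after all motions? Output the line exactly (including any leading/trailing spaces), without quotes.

After 1 (w): row=0 col=5 char='w'
After 2 (l): row=0 col=6 char='i'
After 3 (l): row=0 col=7 char='n'
After 4 (k): row=0 col=7 char='n'
After 5 (k): row=0 col=7 char='n'

Answer: moon wind dog gold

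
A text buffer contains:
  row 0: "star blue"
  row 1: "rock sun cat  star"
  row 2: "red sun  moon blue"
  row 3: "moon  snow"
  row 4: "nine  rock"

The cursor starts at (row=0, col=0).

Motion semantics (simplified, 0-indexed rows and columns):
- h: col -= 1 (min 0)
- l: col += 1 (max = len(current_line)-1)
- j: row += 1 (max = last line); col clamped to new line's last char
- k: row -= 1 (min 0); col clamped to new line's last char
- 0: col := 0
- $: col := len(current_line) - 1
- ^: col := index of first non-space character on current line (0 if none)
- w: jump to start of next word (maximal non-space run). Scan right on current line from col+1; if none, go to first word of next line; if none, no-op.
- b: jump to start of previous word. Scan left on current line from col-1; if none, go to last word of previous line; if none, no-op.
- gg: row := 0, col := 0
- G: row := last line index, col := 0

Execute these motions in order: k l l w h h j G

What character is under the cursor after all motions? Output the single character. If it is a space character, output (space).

Answer: n

Derivation:
After 1 (k): row=0 col=0 char='s'
After 2 (l): row=0 col=1 char='t'
After 3 (l): row=0 col=2 char='a'
After 4 (w): row=0 col=5 char='b'
After 5 (h): row=0 col=4 char='_'
After 6 (h): row=0 col=3 char='r'
After 7 (j): row=1 col=3 char='k'
After 8 (G): row=4 col=0 char='n'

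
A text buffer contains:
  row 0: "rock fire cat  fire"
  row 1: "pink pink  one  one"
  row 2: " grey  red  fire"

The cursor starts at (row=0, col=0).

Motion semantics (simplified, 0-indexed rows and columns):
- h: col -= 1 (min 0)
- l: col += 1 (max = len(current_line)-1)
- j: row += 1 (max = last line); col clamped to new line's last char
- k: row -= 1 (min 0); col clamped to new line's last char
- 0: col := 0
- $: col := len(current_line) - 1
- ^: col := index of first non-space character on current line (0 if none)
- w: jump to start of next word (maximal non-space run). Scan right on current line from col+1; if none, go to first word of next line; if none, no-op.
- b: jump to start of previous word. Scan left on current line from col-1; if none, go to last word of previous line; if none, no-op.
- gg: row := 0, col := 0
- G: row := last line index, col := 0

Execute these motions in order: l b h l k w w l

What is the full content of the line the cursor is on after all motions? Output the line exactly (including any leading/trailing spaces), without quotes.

After 1 (l): row=0 col=1 char='o'
After 2 (b): row=0 col=0 char='r'
After 3 (h): row=0 col=0 char='r'
After 4 (l): row=0 col=1 char='o'
After 5 (k): row=0 col=1 char='o'
After 6 (w): row=0 col=5 char='f'
After 7 (w): row=0 col=10 char='c'
After 8 (l): row=0 col=11 char='a'

Answer: rock fire cat  fire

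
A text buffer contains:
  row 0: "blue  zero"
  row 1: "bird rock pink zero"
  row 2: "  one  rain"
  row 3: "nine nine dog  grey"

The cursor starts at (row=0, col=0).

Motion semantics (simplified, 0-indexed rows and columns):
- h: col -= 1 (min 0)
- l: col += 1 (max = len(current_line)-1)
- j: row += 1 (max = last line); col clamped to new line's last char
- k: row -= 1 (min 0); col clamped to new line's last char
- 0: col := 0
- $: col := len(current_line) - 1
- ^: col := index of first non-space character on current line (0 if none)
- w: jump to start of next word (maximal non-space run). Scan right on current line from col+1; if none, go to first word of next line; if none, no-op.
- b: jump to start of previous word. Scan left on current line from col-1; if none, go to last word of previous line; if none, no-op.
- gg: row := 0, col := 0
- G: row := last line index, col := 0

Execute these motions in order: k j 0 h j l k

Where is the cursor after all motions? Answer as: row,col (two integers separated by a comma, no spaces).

Answer: 1,1

Derivation:
After 1 (k): row=0 col=0 char='b'
After 2 (j): row=1 col=0 char='b'
After 3 (0): row=1 col=0 char='b'
After 4 (h): row=1 col=0 char='b'
After 5 (j): row=2 col=0 char='_'
After 6 (l): row=2 col=1 char='_'
After 7 (k): row=1 col=1 char='i'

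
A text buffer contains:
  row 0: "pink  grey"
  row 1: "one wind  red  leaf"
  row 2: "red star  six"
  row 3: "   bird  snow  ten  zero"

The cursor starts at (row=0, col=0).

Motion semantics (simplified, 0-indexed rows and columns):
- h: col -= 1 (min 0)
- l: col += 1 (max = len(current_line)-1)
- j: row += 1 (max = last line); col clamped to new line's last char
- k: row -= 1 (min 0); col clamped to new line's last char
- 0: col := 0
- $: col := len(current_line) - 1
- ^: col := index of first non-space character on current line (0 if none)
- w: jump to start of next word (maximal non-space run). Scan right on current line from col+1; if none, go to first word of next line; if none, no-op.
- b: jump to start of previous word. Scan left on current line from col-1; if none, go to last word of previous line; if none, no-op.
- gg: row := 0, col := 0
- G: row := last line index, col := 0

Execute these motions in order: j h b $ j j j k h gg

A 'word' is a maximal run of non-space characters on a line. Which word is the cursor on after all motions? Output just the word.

Answer: pink

Derivation:
After 1 (j): row=1 col=0 char='o'
After 2 (h): row=1 col=0 char='o'
After 3 (b): row=0 col=6 char='g'
After 4 ($): row=0 col=9 char='y'
After 5 (j): row=1 col=9 char='_'
After 6 (j): row=2 col=9 char='_'
After 7 (j): row=3 col=9 char='s'
After 8 (k): row=2 col=9 char='_'
After 9 (h): row=2 col=8 char='_'
After 10 (gg): row=0 col=0 char='p'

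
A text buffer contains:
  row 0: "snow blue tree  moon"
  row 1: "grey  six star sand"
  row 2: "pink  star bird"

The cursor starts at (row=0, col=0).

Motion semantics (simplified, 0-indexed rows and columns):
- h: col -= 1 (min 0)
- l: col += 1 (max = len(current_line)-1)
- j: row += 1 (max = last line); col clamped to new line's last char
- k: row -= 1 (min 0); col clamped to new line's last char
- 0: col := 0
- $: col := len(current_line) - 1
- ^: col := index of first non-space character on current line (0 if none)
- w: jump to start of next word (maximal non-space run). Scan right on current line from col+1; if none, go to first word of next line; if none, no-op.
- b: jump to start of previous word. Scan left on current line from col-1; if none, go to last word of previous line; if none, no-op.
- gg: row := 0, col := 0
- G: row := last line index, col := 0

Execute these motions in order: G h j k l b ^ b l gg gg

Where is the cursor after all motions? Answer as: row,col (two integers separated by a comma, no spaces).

Answer: 0,0

Derivation:
After 1 (G): row=2 col=0 char='p'
After 2 (h): row=2 col=0 char='p'
After 3 (j): row=2 col=0 char='p'
After 4 (k): row=1 col=0 char='g'
After 5 (l): row=1 col=1 char='r'
After 6 (b): row=1 col=0 char='g'
After 7 (^): row=1 col=0 char='g'
After 8 (b): row=0 col=16 char='m'
After 9 (l): row=0 col=17 char='o'
After 10 (gg): row=0 col=0 char='s'
After 11 (gg): row=0 col=0 char='s'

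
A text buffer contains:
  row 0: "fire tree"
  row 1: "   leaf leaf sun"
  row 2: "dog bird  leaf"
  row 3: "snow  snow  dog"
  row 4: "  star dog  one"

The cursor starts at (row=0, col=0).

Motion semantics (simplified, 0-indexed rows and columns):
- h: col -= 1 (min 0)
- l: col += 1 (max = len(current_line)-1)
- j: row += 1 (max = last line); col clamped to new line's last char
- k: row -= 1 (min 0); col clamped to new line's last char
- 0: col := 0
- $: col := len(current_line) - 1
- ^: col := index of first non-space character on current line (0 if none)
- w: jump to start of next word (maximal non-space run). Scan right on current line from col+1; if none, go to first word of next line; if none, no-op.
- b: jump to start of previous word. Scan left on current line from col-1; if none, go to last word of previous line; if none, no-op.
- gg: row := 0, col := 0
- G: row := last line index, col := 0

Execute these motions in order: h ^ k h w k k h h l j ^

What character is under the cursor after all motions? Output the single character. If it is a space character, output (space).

Answer: l

Derivation:
After 1 (h): row=0 col=0 char='f'
After 2 (^): row=0 col=0 char='f'
After 3 (k): row=0 col=0 char='f'
After 4 (h): row=0 col=0 char='f'
After 5 (w): row=0 col=5 char='t'
After 6 (k): row=0 col=5 char='t'
After 7 (k): row=0 col=5 char='t'
After 8 (h): row=0 col=4 char='_'
After 9 (h): row=0 col=3 char='e'
After 10 (l): row=0 col=4 char='_'
After 11 (j): row=1 col=4 char='e'
After 12 (^): row=1 col=3 char='l'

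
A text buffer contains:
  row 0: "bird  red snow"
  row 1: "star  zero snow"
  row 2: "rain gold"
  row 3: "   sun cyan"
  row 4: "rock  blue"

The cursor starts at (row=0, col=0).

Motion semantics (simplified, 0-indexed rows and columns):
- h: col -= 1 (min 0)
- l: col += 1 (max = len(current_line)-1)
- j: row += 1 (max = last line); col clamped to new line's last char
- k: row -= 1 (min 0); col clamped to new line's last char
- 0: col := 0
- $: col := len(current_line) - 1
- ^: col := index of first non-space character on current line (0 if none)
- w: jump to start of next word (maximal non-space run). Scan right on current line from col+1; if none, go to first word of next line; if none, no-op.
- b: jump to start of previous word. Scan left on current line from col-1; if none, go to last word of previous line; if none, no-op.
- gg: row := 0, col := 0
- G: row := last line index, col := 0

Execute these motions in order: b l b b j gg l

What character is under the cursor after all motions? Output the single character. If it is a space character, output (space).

Answer: i

Derivation:
After 1 (b): row=0 col=0 char='b'
After 2 (l): row=0 col=1 char='i'
After 3 (b): row=0 col=0 char='b'
After 4 (b): row=0 col=0 char='b'
After 5 (j): row=1 col=0 char='s'
After 6 (gg): row=0 col=0 char='b'
After 7 (l): row=0 col=1 char='i'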